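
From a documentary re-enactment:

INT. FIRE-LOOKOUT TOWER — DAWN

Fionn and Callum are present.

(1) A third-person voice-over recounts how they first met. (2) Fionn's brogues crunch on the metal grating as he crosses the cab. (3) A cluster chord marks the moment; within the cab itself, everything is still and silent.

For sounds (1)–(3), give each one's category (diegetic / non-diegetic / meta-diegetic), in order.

non-diegetic, diegetic, non-diegetic

Sound (1): the narrator exists outside the story world, addressing only the audience, so non-diegetic.
Sound (2): it's the physical sound of Fionn moving in the space, so diegetic.
(3) is non-diegetic: nothing in the scene produces it; it's an accent added for the audience.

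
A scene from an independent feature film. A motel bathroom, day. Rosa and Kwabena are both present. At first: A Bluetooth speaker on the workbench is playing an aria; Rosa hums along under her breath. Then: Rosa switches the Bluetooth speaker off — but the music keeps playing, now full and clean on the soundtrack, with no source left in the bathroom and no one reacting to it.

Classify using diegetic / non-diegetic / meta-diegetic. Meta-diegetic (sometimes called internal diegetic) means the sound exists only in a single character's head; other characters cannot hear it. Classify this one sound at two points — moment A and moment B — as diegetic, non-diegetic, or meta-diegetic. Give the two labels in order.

Moment A: a Bluetooth speaker is a real in-scene source and Rosa reacts to it → diegetic.
Moment B: there is no longer any in-world source and no one can hear it — it has become underscore → non-diegetic.

diegetic, non-diegetic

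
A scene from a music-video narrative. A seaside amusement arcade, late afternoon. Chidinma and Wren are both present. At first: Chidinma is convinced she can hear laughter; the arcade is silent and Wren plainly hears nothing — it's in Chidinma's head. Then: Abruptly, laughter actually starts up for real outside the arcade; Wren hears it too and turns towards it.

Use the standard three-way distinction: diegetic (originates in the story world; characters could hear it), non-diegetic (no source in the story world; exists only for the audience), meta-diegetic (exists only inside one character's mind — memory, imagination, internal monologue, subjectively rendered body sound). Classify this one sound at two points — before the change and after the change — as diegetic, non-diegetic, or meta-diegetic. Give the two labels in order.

Before the change: only Chidinma 'hears' it — imagined, in her mind → meta-diegetic.
After the change: now there's a real external source and Wren hears it too — in the story world → diegetic.

meta-diegetic, diegetic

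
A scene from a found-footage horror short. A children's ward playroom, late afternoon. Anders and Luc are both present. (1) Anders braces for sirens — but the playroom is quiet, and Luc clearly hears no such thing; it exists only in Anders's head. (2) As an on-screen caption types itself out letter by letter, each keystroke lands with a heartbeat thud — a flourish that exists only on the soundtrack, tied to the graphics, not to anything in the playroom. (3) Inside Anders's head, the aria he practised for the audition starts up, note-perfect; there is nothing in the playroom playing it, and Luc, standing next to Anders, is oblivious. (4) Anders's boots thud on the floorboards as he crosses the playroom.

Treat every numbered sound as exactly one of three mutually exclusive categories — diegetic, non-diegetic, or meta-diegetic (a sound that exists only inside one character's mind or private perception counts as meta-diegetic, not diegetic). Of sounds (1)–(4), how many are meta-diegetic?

2

(1) is meta-diegetic: the sound is imagined by Anders; nothing in the story world is producing it and Luc can't hear it.
(2) the caption isn't part of the story world, so neither is the sound tied to it → non-diegetic.
Sound (3): it lives in Anders's subjectivity, not in the playroom, so meta-diegetic.
(4) is diegetic: it's the physical sound of Anders moving in the space.
Meta-diegetic: (1), (3) — that's 2.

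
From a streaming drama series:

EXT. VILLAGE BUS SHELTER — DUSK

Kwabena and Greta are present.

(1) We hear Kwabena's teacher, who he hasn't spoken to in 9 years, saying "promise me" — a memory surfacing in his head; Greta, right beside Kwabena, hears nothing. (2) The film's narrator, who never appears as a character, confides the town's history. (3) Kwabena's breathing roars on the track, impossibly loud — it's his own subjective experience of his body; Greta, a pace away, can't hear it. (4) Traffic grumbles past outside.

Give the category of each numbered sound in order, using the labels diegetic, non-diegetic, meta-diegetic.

meta-diegetic, non-diegetic, meta-diegetic, diegetic

Sound (1): it's Kwabena's recollection rendered as sound; the other character can't hear it, so meta-diegetic.
(2) the narrator exists outside the story world, addressing only the audience → non-diegetic.
(3) is meta-diegetic: point-of-audition from inside Kwabena's body; not a sound in the room.
(4) ambient/room sound belonging to the story's physical space → diegetic.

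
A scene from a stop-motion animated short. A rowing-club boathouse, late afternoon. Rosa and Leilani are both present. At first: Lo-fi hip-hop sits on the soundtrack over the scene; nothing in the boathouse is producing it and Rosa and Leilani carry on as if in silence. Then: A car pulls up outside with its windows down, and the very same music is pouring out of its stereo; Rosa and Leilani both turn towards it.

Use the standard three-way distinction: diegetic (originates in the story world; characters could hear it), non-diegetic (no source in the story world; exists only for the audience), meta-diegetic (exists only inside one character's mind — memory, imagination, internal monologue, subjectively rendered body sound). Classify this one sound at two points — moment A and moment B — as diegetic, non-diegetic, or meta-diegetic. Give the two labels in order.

Moment A: no in-world source exists and no character can hear it — underscore → non-diegetic.
Moment B: the car stereo is now a real source in the story world and the characters hear it → diegetic.

non-diegetic, diegetic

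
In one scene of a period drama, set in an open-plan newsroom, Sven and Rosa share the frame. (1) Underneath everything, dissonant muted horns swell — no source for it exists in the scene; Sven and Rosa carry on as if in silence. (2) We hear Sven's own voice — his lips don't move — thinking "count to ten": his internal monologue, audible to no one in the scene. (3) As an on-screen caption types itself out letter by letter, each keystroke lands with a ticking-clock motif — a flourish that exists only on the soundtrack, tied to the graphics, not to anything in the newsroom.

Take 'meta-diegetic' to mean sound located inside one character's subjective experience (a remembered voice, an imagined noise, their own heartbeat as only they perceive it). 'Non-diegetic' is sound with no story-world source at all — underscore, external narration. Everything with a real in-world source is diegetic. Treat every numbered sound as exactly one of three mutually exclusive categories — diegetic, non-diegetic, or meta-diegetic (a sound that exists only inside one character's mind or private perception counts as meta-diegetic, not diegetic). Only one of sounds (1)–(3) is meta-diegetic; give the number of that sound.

Sound (1): it has no source in the story world and no character can hear it — it's underscore, so non-diegetic.
(2) it's Sven's unspoken thought, heard only by the audience via his subjectivity → meta-diegetic.
Sound (3): it accompanies on-screen graphics, not anything inside the story world, so non-diegetic.
Only (2) is meta-diegetic.

2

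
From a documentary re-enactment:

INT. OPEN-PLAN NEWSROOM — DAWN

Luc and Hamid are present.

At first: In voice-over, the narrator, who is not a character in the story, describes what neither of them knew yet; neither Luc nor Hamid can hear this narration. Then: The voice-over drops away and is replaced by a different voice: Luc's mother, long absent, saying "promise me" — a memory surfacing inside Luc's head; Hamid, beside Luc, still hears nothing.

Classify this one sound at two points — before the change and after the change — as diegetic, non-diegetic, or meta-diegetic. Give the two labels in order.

non-diegetic, meta-diegetic

Before the change: the external narrator addresses only the audience — outside the story world → non-diegetic.
After the change: the replacement voice is a memory inside Luc's mind specifically → meta-diegetic.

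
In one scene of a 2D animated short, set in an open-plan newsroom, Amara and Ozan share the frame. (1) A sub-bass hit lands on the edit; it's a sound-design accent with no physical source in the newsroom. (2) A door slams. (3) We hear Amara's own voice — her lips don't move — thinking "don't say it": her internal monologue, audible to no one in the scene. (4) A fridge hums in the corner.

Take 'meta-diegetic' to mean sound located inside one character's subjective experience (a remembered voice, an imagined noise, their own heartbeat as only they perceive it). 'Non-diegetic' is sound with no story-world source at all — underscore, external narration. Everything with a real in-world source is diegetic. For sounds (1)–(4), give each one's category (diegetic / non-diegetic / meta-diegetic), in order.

non-diegetic, diegetic, meta-diegetic, diegetic

(1) an editorial stinger — it belongs to the cut, not the story world → non-diegetic.
(2) a door is a real object/event in the scene's world → diegetic.
(3) is meta-diegetic: it's Amara's unspoken thought, heard only by the audience via her subjectivity.
(4) ambient/room sound belonging to the story's physical space → diegetic.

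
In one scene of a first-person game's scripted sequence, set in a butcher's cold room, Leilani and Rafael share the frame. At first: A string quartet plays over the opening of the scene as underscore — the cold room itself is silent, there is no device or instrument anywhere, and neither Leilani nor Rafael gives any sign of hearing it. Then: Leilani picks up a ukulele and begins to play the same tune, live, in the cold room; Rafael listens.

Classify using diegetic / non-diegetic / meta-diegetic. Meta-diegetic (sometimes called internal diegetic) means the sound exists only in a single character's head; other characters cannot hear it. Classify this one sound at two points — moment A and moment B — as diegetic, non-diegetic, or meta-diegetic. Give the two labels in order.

non-diegetic, diegetic

Moment A: no in-world source exists and no character can hear it — underscore → non-diegetic.
Moment B: a ukulele is now a real source in the story world and the characters hear it → diegetic.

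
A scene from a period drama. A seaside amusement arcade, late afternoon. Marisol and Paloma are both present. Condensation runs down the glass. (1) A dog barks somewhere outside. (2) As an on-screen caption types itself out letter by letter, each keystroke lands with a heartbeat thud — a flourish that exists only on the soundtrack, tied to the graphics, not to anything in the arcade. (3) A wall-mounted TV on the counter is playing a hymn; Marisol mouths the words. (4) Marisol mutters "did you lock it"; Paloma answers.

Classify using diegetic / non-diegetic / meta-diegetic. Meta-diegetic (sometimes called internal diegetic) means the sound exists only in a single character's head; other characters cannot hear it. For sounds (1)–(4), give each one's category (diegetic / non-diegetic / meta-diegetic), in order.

(1) an in-world source (a dog); characters could hear it → diegetic.
(2) sound married to a title/caption — outside the diegesis by definition → non-diegetic.
(3) the music comes from an on-screen device that Marisol responds to → diegetic.
(4) spoken by a character present in the story world → diegetic.

diegetic, non-diegetic, diegetic, diegetic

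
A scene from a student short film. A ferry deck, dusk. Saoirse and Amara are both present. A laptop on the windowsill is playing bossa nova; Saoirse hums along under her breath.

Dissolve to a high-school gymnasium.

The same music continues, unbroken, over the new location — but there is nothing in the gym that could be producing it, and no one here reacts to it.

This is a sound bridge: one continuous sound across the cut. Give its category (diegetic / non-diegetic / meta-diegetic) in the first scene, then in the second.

Scene one: a laptop is an on-screen source and Saoirse reacts to it → diegetic.
Scene two: there is no source in the gym and no one hears it — it's now underscore → non-diegetic.

diegetic, non-diegetic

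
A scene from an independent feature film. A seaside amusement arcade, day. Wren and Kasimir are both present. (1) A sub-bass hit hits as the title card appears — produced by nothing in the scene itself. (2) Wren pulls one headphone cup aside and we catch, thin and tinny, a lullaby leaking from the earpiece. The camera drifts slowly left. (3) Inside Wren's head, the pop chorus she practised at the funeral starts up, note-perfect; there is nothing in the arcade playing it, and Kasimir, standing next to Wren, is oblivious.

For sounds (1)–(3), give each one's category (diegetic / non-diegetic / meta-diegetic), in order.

(1) is non-diegetic: it's a sound-design accent with no in-world source; no one in the scene can hear it.
(2) the earpiece is a real device on Wren's head — source music → diegetic.
(3) is meta-diegetic: it lives in Wren's subjectivity, not in the arcade.

non-diegetic, diegetic, meta-diegetic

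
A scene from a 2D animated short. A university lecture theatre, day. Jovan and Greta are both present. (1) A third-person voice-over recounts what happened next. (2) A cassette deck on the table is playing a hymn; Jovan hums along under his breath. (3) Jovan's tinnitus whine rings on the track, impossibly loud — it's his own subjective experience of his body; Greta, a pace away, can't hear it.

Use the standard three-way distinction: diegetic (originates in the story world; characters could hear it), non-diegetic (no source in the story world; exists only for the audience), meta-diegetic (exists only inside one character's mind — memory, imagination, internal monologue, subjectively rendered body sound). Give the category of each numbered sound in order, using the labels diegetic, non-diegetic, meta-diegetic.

non-diegetic, diegetic, meta-diegetic

(1) is non-diegetic: external voice-over — not a character, not heard by anyone in the scene.
Sound (2): source music from a cassette deck, which exists in the story world, so diegetic.
(3) point-of-audition from inside Jovan's body; not a sound in the room → meta-diegetic.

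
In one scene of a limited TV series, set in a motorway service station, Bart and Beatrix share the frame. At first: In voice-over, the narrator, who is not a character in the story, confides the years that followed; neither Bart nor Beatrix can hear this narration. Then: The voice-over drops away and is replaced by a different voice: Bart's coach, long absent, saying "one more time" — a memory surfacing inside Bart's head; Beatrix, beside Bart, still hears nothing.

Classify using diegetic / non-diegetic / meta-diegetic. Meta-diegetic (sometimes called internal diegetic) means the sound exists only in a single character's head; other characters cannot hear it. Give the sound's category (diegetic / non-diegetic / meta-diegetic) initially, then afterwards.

Initially: the external narrator addresses only the audience — outside the story world → non-diegetic.
Afterwards: the replacement voice is a memory inside Bart's mind specifically → meta-diegetic.

non-diegetic, meta-diegetic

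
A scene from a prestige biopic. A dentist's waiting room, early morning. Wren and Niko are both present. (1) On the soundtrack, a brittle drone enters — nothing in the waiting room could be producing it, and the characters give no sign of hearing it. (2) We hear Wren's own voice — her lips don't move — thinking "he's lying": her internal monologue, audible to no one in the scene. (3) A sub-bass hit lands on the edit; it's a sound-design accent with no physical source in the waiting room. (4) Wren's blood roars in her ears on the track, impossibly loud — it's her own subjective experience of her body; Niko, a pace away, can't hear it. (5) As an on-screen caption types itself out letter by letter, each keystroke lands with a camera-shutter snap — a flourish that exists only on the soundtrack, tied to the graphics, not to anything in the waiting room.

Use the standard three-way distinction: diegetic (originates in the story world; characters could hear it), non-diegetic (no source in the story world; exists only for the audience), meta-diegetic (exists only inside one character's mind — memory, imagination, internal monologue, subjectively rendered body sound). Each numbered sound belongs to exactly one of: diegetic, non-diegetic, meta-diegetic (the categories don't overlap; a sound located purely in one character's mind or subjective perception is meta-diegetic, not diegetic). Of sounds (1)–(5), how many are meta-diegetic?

(1) nothing in the waiting room produces it and the characters don't hear it — pure soundtrack → non-diegetic.
(2) internal monologue — inside Wren's mind, not spoken into the scene → meta-diegetic.
(3) is non-diegetic: an editorial stinger — it belongs to the cut, not the story world.
(4) a subjective body sound — Wren's private perception, inaudible to Niko → meta-diegetic.
(5) the caption isn't part of the story world, so neither is the sound tied to it → non-diegetic.
So 2 of the 5 are meta-diegetic: (2), (4).

2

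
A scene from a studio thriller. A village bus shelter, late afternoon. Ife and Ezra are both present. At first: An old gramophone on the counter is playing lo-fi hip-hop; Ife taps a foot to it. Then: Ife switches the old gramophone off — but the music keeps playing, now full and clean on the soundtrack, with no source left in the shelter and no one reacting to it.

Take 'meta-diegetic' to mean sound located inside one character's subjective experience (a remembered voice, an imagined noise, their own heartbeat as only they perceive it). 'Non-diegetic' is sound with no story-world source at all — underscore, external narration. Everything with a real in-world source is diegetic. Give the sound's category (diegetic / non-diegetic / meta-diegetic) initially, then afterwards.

Initially: an old gramophone is a real in-scene source and Ife reacts to it → diegetic.
Afterwards: there is no longer any in-world source and no one can hear it — it has become underscore → non-diegetic.

diegetic, non-diegetic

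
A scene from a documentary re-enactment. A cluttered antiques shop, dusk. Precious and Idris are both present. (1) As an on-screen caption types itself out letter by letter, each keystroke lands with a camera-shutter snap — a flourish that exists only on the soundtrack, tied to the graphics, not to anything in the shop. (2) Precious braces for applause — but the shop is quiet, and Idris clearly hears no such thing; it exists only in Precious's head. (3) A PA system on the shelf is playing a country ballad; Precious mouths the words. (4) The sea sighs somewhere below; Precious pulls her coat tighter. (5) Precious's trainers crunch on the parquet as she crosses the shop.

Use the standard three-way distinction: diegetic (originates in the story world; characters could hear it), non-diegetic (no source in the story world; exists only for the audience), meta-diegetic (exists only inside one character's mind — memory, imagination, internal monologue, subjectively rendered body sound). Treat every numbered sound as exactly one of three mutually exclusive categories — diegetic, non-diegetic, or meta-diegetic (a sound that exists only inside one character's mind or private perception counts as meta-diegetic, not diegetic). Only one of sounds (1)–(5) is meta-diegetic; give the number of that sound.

2

(1) is non-diegetic: the caption isn't part of the story world, so neither is the sound tied to it.
(2) is meta-diegetic: the sound is imagined by Precious; nothing in the story world is producing it and Idris can't hear it.
Sound (3): source music from a PA system, which exists in the story world, so diegetic.
Sound (4): the sea is part of the location's real environment, so diegetic.
(5) a character's body making contact with the set — an in-world sound → diegetic.
Only (2) is meta-diegetic.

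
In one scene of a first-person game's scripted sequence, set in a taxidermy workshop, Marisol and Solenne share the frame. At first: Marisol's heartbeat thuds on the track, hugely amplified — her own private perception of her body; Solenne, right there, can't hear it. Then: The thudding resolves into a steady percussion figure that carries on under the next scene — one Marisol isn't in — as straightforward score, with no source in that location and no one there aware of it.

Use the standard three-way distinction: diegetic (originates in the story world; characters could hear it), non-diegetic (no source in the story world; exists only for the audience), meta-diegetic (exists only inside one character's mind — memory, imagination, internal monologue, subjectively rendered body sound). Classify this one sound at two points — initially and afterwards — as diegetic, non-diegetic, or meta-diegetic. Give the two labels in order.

meta-diegetic, non-diegetic

Initially: it's Marisol's subjective body sound, inaudible to Solenne → meta-diegetic.
Afterwards: detached from Marisol and playing as sourceless score over a scene she isn't in — for the audience only → non-diegetic.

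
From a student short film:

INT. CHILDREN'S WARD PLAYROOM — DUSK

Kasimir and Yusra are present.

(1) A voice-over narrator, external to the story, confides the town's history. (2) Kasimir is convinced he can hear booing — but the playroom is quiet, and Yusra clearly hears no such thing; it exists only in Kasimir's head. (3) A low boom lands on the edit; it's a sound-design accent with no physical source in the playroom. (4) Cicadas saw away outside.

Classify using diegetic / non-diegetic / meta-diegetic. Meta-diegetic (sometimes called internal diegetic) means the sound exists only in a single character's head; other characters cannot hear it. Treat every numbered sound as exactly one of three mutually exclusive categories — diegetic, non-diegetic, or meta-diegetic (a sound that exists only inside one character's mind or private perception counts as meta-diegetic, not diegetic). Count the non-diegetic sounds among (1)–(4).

Sound (1): commentary laid over the scene from outside the fiction, so non-diegetic.
Sound (2): the sound is imagined by Kasimir; nothing in the story world is producing it and Yusra can't hear it, so meta-diegetic.
(3) is non-diegetic: it's a sound-design accent with no in-world source; no one in the scene can hear it.
Sound (4): it's the actual ambient sound of the location, so diegetic.
Non-diegetic: (1), (3) — that's 2.

2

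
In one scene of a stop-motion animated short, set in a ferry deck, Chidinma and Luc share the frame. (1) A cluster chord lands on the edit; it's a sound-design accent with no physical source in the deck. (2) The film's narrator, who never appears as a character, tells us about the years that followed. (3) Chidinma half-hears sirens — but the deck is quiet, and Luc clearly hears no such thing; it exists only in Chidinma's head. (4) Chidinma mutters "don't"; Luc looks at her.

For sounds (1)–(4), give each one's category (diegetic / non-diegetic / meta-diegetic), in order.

non-diegetic, non-diegetic, meta-diegetic, diegetic

(1) is non-diegetic: it's a sound-design accent with no in-world source; no one in the scene can hear it.
(2) is non-diegetic: commentary laid over the scene from outside the fiction.
(3) subjective to Chidinma: the deck is silent and Luc hears nothing → meta-diegetic.
Sound (4): spoken by a character present in the story world, so diegetic.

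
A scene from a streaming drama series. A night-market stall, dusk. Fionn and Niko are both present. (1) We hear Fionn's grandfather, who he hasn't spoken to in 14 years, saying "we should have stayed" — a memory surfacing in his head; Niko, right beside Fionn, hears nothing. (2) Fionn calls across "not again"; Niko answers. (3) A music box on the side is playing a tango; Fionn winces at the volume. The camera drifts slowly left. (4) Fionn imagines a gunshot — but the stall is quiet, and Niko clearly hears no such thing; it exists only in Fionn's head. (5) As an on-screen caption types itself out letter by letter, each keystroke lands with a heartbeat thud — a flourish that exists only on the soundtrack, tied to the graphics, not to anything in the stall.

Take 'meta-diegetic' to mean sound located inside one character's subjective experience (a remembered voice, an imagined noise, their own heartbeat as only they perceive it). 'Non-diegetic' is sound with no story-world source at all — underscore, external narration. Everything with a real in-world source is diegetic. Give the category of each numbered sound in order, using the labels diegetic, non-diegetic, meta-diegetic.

Sound (1): it's Fionn's recollection rendered as sound; the other character can't hear it, so meta-diegetic.
(2) Fionn is a character speaking aloud in the scene → diegetic.
(3) is diegetic: source music from a music box, which exists in the story world.
Sound (4): Fionn alone 'hears' it — an imagined sound, not present in the space, so meta-diegetic.
Sound (5): sound married to a title/caption — outside the diegesis by definition, so non-diegetic.

meta-diegetic, diegetic, diegetic, meta-diegetic, non-diegetic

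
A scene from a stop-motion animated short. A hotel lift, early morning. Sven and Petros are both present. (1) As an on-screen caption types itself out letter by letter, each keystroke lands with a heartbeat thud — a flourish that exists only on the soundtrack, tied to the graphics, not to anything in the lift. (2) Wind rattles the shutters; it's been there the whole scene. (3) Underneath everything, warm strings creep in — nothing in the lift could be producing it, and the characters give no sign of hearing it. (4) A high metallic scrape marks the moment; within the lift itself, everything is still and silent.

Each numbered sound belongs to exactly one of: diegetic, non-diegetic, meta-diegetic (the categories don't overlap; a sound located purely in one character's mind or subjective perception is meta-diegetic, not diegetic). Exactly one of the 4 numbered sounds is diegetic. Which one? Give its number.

2

(1) is non-diegetic: it accompanies on-screen graphics, not anything inside the story world.
(2) is diegetic: it's the actual ambient sound of the location.
Sound (3): nothing in the lift produces it and the characters don't hear it — pure soundtrack, so non-diegetic.
(4) is non-diegetic: nothing in the scene produces it; it's an accent added for the audience.
Only (2) is diegetic.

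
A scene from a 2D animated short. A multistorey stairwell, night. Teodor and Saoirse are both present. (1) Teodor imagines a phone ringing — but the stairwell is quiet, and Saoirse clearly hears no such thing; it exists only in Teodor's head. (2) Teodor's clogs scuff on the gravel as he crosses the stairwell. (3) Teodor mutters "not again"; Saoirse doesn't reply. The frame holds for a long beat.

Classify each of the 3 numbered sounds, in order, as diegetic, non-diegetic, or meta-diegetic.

(1) is meta-diegetic: Teodor alone 'hears' it — an imagined sound, not present in the space.
(2) is diegetic: Teodor's footsteps are produced in the story world.
(3) is diegetic: Teodor is a character speaking aloud in the scene.

meta-diegetic, diegetic, diegetic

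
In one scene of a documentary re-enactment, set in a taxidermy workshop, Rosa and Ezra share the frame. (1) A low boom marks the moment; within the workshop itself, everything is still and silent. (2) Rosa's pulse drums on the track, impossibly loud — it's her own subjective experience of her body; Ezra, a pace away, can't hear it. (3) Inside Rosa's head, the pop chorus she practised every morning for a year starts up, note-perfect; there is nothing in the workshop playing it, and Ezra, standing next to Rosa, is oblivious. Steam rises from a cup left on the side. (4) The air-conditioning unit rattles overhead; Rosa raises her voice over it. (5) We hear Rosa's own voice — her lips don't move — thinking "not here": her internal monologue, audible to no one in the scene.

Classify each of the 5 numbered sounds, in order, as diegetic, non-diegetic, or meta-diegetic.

non-diegetic, meta-diegetic, meta-diegetic, diegetic, meta-diegetic

Sound (1): an editorial stinger — it belongs to the cut, not the story world, so non-diegetic.
(2) point-of-audition from inside Rosa's body; not a sound in the room → meta-diegetic.
(3) is meta-diegetic: remembered music, private to Rosa — Ezra is oblivious because it isn't in the room.
(4) is diegetic: the air-conditioning unit is part of the location's real environment.
Sound (5): Rosa's thought-voice: a private mental sound no other character can hear, so meta-diegetic.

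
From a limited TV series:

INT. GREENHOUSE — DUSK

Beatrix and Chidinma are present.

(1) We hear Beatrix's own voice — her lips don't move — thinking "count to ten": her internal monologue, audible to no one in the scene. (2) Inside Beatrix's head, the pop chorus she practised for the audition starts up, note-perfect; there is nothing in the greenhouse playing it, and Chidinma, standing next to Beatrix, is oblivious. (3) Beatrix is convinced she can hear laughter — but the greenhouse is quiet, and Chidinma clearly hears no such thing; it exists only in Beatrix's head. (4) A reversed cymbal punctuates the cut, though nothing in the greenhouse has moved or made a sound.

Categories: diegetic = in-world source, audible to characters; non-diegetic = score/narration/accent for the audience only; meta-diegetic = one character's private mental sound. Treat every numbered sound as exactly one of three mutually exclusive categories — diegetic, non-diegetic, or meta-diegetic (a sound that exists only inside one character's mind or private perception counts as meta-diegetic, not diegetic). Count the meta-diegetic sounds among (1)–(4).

(1) is meta-diegetic: internal monologue — inside Beatrix's mind, not spoken into the scene.
(2) is meta-diegetic: remembered music, private to Beatrix — Chidinma is oblivious because it isn't in the room.
Sound (3): the sound is imagined by Beatrix; nothing in the story world is producing it and Chidinma can't hear it, so meta-diegetic.
Sound (4): an editorial stinger — it belongs to the cut, not the story world, so non-diegetic.
So 3 of the 4 are meta-diegetic: (1), (2), (3).

3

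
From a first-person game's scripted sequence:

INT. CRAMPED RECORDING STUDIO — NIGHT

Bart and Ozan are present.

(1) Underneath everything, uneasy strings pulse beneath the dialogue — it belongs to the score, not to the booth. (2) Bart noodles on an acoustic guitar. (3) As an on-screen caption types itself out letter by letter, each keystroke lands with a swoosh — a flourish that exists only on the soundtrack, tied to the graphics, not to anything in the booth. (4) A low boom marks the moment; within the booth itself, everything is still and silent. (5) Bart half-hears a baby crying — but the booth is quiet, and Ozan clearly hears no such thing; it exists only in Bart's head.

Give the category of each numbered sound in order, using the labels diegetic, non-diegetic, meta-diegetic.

(1) is non-diegetic: nothing in the booth produces it and the characters don't hear it — pure soundtrack.
(2) Bart is producing the music live, in the story world → diegetic.
(3) the caption isn't part of the story world, so neither is the sound tied to it → non-diegetic.
(4) is non-diegetic: an editorial stinger — it belongs to the cut, not the story world.
Sound (5): Bart alone 'hears' it — an imagined sound, not present in the space, so meta-diegetic.

non-diegetic, diegetic, non-diegetic, non-diegetic, meta-diegetic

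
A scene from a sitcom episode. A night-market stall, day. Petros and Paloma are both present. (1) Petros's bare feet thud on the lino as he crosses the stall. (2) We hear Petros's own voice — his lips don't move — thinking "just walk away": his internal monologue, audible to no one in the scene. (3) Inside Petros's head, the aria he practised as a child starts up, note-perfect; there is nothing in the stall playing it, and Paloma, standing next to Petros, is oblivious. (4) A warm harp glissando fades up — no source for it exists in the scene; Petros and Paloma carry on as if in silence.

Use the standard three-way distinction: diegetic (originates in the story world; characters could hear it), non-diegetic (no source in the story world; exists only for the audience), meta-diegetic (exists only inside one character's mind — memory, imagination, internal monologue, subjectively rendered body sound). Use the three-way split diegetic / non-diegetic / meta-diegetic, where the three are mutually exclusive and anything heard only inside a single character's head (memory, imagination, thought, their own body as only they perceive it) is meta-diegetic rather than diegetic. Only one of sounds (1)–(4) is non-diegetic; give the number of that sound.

(1) is diegetic: Petros's footsteps are produced in the story world.
Sound (2): it's Petros's unspoken thought, heard only by the audience via his subjectivity, so meta-diegetic.
(3) is meta-diegetic: remembered music, private to Petros — Paloma is oblivious because it isn't in the room.
Sound (4): nothing in the stall produces it and the characters don't hear it — pure soundtrack, so non-diegetic.
Only (4) is non-diegetic.

4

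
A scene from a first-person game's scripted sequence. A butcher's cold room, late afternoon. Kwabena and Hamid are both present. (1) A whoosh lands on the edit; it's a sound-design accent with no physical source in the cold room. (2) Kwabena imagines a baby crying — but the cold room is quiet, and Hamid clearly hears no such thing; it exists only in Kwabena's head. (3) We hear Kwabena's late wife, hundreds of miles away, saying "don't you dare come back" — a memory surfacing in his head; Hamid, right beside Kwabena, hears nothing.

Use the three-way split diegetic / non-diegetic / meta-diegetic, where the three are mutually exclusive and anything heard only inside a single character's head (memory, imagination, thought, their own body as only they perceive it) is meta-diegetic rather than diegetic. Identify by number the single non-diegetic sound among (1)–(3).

1

Sound (1): nothing in the scene produces it; it's an accent added for the audience, so non-diegetic.
(2) Kwabena alone 'hears' it — an imagined sound, not present in the space → meta-diegetic.
(3) is meta-diegetic: the voice is a memory playing only inside Kwabena's mind; Hamid can't hear it.
Only (1) is non-diegetic.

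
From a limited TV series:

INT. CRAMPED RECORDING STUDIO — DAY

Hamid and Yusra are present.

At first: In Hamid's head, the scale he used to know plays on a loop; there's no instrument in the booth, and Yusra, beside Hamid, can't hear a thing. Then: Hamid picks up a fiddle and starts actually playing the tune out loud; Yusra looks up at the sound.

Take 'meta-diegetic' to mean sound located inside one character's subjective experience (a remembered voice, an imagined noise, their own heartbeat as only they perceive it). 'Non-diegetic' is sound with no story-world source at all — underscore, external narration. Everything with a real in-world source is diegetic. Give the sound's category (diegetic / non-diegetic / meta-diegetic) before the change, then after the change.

Before the change: the tune exists only as Hamid's private memory; Yusra can't hear it → meta-diegetic.
After the change: Hamid is now producing it live on a fiddle, in the room, and Yusra hears it → diegetic.

meta-diegetic, diegetic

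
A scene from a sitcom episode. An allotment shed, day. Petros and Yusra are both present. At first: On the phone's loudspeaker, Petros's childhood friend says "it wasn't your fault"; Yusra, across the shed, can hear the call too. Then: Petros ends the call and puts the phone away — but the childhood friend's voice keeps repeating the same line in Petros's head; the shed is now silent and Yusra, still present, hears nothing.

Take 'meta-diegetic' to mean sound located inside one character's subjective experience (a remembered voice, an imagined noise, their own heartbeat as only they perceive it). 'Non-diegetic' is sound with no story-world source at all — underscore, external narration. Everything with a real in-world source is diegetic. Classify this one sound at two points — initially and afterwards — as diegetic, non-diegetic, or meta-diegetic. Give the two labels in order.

diegetic, meta-diegetic

Initially: the loudspeaker is an in-world source; both Petros and Yusra hear the call → diegetic.
Afterwards: with the phone off, the voice continues only as Petros's private mental replay — Yusra can't hear it → meta-diegetic.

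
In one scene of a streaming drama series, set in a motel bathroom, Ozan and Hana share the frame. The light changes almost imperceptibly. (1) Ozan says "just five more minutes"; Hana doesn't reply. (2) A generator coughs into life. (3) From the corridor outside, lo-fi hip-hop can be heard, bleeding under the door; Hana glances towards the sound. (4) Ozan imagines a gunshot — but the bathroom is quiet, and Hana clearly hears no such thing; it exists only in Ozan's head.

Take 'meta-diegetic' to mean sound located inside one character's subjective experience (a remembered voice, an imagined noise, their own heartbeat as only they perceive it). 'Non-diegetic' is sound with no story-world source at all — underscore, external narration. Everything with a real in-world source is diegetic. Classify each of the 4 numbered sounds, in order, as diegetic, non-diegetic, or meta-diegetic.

diegetic, diegetic, diegetic, meta-diegetic

(1) is diegetic: on-screen dialogue — Ozan speaks and Hana is there to hear.
(2) is diegetic: an in-world source (a generator); characters could hear it.
Sound (3): it's coming from the corridor outside — a location within the story world — and Hana reacts, so diegetic.
(4) is meta-diegetic: subjective to Ozan: the bathroom is silent and Hana hears nothing.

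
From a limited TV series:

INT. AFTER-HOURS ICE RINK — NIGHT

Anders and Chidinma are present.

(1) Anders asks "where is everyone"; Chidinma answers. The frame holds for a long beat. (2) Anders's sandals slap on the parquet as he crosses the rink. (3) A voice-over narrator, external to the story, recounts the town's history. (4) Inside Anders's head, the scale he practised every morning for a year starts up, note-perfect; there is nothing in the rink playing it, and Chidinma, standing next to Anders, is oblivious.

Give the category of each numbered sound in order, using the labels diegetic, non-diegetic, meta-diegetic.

(1) is diegetic: spoken by a character present in the story world.
(2) a character's body making contact with the set — an in-world sound → diegetic.
(3) is non-diegetic: external voice-over — not a character, not heard by anyone in the scene.
Sound (4): the music is a memory playing inside Anders's mind alone; no real-world source, Chidinma can't hear it, so meta-diegetic.

diegetic, diegetic, non-diegetic, meta-diegetic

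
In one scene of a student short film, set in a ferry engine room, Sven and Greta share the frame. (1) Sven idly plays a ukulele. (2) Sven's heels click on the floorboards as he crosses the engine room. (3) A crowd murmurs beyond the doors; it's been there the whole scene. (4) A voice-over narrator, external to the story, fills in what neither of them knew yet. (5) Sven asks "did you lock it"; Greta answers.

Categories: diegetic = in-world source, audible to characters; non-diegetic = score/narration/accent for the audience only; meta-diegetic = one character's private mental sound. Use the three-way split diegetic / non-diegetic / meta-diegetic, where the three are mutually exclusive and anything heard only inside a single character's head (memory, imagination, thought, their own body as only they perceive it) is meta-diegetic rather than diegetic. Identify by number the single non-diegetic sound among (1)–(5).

4

(1) is diegetic: the instrument and the performer are both in the scene.
(2) is diegetic: Sven's footsteps are produced in the story world.
(3) is diegetic: a crowd is part of the location's real environment.
Sound (4): external voice-over — not a character, not heard by anyone in the scene, so non-diegetic.
(5) on-screen dialogue — Sven speaks and Greta is there to hear → diegetic.
Only (4) is non-diegetic.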